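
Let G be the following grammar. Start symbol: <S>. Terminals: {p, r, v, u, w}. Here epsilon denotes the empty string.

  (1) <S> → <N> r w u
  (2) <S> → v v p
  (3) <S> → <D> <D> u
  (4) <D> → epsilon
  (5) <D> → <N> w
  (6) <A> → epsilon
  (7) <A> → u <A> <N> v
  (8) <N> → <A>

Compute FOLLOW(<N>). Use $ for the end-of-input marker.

{r, v, w}

FIRST(<A>): from <A>→epsilon we get {epsilon}; from <A>→u <A> <N> v we get {u}. So FIRST(<A>) = {epsilon, u}.
FIRST(<N>): from <N>→<A> we get {epsilon, u}. So FIRST(<N>) = {epsilon, u}.
FIRST(<D>): from <D>→epsilon we get {epsilon}; from <D>→<N> w we get {u, w}. So FIRST(<D>) = {epsilon, u, w}.
FIRST(<S>): from <S>→<N> r w u we get {r, u}; from <S>→v v p we get {v}; from <S>→<D> <D> u we get {u, w}. So FIRST(<S>) = {r, u, v, w}.
FOLLOW(<S>) includes $ since <S> is the start symbol.
FOLLOW(<S>): <S> appears on no right-hand side. Thus FOLLOW(<S>) = {$}.
FOLLOW(<D>): in <S>→<D> <D> u (occurrence 1), <D> is followed by <D> u with FIRST {u, w}; in <S>→<D> <D> u (occurrence 2), <D> is followed by u with FIRST {u}. Thus FOLLOW(<D>) = {u, w}.
FOLLOW(<N>): in <S>→<N> r w u, <N> is followed by r w u with FIRST {r}; in <D>→<N> w, <N> is followed by w with FIRST {w}; in <A>→u <A> <N> v, <N> is followed by v with FIRST {v}. Thus FOLLOW(<N>) = {r, v, w}.
FOLLOW(<A>): in <A>→u <A> <N> v, <A> is followed by <N> v with FIRST {u, v}; in <N>→<A>, the suffix after <A> is empty, so FOLLOW(<A>) ⊇ FOLLOW(<N>) = {r, v, w}. Thus FOLLOW(<A>) = {r, u, v, w}.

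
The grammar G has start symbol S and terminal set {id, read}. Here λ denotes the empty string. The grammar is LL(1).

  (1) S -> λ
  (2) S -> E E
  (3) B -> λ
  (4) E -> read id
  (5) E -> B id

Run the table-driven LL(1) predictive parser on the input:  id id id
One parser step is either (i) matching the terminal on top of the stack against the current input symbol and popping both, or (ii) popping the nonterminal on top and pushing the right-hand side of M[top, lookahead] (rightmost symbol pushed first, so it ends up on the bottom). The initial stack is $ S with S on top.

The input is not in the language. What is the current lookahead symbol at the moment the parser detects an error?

id

     Stack     Input       Action
  1  $ S       id id id $  expand S -> E E
  2  $ E E     id id id $  expand E -> B id
  3  $ E id B  id id id $  expand B -> λ
  4  $ E id    id id id $  match id
  5  $ E       id id $     expand E -> B id
  6  $ id B    id id $     expand B -> λ
  7  $ id      id id $     match id
  8  $         id $        error: stack empty but input remains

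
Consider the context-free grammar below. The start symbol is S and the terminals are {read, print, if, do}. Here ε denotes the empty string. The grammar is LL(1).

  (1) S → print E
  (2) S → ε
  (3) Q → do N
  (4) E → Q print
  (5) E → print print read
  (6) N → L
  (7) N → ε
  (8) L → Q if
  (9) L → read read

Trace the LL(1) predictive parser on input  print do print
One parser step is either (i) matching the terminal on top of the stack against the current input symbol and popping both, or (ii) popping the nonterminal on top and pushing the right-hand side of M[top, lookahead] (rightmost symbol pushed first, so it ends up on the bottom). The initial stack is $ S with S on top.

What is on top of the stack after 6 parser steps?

print

step 1: stack=$ S  input=print do print $  — expand S → print E
step 2: stack=$ E print  input=print do print $  — match print
step 3: stack=$ E  input=do print $  — expand E → Q print
step 4: stack=$ print Q  input=do print $  — expand Q → do N
step 5: stack=$ print N do  input=do print $  — match do
step 6: stack=$ print N  input=print $  — expand N → ε
Stack after step 6: $ print (top = print).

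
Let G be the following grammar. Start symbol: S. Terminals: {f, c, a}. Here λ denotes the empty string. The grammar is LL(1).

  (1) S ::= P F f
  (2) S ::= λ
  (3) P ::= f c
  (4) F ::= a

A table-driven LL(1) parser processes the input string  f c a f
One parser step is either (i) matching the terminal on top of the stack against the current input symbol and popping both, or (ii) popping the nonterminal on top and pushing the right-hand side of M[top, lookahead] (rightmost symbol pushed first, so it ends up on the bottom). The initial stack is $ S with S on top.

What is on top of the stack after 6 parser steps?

     Stack      Input      Action
  1  $ S        f c a f $  expand S ::= P F f
  2  $ f F P    f c a f $  expand P ::= f c
  3  $ f F c f  f c a f $  match f
  4  $ f F c    c a f $    match c
  5  $ f F      a f $      expand F ::= a
  6  $ f a      a f $      match a
Stack after step 6: $ f (top = f).

f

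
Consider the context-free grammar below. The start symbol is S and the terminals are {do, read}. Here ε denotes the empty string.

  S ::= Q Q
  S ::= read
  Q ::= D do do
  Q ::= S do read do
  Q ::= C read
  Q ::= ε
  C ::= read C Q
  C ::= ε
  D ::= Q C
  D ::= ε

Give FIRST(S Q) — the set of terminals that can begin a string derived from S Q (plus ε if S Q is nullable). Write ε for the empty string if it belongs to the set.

FIRST(C): from C::=read C Q we get {read}; from C::=ε we get {ε}. So FIRST(C) = {ε, read}.
FIRST(S): from S::=Q Q we get {ε, do, read}; from S::=read we get {read}. So FIRST(S) = {ε, do, read}.
FIRST(Q): from Q::=D do do we get {do, read}; from Q::=S do read do we get {do, read}; from Q::=C read we get {read}; from Q::=ε we get {ε}. So FIRST(Q) = {ε, do, read}.
FIRST(D): from D::=Q C we get {ε, do, read}; from D::=ε we get {ε}. So FIRST(D) = {ε, do, read}.
FIRST(S Q): take FIRST of each symbol in turn, carrying on past any symbol whose FIRST contains ε; result {ε, do, read}.

{ε, do, read}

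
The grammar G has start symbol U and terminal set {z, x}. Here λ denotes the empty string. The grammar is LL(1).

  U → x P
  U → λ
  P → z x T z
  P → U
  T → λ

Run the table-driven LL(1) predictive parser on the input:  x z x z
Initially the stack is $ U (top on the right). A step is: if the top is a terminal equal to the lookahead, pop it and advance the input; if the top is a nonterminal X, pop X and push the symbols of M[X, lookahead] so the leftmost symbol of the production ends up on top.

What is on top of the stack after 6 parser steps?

step 1: stack=$ U  input=x z x z $  — expand U → x P
step 2: stack=$ P x  input=x z x z $  — match x
step 3: stack=$ P  input=z x z $  — expand P → z x T z
step 4: stack=$ z T x z  input=z x z $  — match z
step 5: stack=$ z T x  input=x z $  — match x
step 6: stack=$ z T  input=z $  — expand T → λ
Stack after step 6: $ z (top = z).

z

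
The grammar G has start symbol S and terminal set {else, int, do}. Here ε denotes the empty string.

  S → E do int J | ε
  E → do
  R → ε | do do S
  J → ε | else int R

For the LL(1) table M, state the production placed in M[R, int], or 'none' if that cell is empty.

none

FIRST(E): from E→do we get {do}. So FIRST(E) = {do}.
FIRST(R): from R→ε we get {ε}; from R→do do S we get {do}. So FIRST(R) = {ε, do}.
FIRST(J): from J→ε we get {ε}; from J→else int R we get {else}. So FIRST(J) = {ε, else}.
FIRST(S): from S→E do int J we get {do}; from S→ε we get {ε}. So FIRST(S) = {ε, do}.
FOLLOW(S) includes $ since S is the start symbol.
FOLLOW(J): in S→E do int J, the suffix after J is empty, so FOLLOW(J) ⊇ FOLLOW(S) = {$}. Thus FOLLOW(J) = {$}.
FOLLOW(R): in J→else int R, the suffix after R is empty, so FOLLOW(R) ⊇ FOLLOW(J) = {$}. Thus FOLLOW(R) = {$}.
For R → ε: FIRST(ε) = {ε}, so it goes in M[R, t] for t ∈ {}; since ε ∈ FIRST, also for every t ∈ FOLLOW(R) = {$}.
For R → do do S: FIRST(do do S) = {do}, so it goes in M[R, t] for t ∈ {do}.
None of these place a production in M[R, int].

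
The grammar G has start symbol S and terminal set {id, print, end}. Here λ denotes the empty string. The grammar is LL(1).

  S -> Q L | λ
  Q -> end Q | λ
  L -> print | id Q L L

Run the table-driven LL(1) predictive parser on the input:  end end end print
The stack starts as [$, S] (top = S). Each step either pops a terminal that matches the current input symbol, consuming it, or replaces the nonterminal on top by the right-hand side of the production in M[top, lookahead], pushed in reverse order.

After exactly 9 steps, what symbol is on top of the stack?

print

     Stack      Input                Action
  1  $ S        end end end print $  expand S -> Q L
  2  $ L Q      end end end print $  expand Q -> end Q
  3  $ L Q end  end end end print $  match end
  4  $ L Q      end end print $      expand Q -> end Q
  5  $ L Q end  end end print $      match end
  6  $ L Q      end print $          expand Q -> end Q
  7  $ L Q end  end print $          match end
  8  $ L Q      print $              expand Q -> λ
  9  $ L        print $              expand L -> print
Stack after step 9: $ print (top = print).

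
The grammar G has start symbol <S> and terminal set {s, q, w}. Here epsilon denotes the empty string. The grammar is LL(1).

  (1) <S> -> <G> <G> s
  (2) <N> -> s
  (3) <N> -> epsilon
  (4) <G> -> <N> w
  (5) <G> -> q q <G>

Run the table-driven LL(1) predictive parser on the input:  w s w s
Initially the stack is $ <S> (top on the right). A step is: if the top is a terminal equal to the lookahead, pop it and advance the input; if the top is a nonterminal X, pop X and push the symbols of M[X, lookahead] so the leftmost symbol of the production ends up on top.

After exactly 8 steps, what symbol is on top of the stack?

     Stack          Input      Action
  1  $ <S>          w s w s $  expand <S> -> <G> <G> s
  2  $ s <G> <G>    w s w s $  expand <G> -> <N> w
  3  $ s <G> w <N>  w s w s $  expand <N> -> epsilon
  4  $ s <G> w      w s w s $  match w
  5  $ s <G>        s w s $    expand <G> -> <N> w
  6  $ s w <N>      s w s $    expand <N> -> s
  7  $ s w s        s w s $    match s
  8  $ s w          w s $      match w
Stack after step 8: $ s (top = s).

s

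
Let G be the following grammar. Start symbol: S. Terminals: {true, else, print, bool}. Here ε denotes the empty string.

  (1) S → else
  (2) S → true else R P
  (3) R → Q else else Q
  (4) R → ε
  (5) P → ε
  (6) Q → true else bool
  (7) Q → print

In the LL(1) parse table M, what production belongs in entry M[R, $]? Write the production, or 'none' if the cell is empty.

R → ε

FIRST(S): from S→else we get {else}; from S→true else R P we get {true}. So FIRST(S) = {else, true}.
FIRST(P): from P→ε we get {ε}. So FIRST(P) = {ε}.
FIRST(Q): from Q→true else bool we get {true}; from Q→print we get {print}. So FIRST(Q) = {print, true}.
FIRST(R): from R→Q else else Q we get {print, true}; from R→ε we get {ε}. So FIRST(R) = {ε, print, true}.
FOLLOW(S) includes $ since S is the start symbol.
FOLLOW(S): S appears on no right-hand side. Thus FOLLOW(S) = {$}.
FOLLOW(R): in S→true else R P, R is followed by P with FIRST {ε}; in S→true else R P, the suffix after R is nullable, so FOLLOW(R) ⊇ FOLLOW(S) = {$}. Thus FOLLOW(R) = {$}.
For R → Q else else Q: FIRST(Q else else Q) = {print, true}, so it goes in M[R, t] for t ∈ {print, true}.
For R → ε: FIRST(ε) = {ε}, so it goes in M[R, t] for t ∈ {}; since ε ∈ FIRST, also for every t ∈ FOLLOW(R) = {$}.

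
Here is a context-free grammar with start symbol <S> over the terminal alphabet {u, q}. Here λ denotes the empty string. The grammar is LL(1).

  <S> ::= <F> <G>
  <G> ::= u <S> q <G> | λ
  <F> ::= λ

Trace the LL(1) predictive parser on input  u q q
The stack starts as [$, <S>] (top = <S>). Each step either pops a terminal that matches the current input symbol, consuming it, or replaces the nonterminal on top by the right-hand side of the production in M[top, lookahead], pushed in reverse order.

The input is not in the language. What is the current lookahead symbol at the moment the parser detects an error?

q

      Stack            Input    Action
   1  $ <S>            u q q $  expand <S> ::= <F> <G>
   2  $ <G> <F>        u q q $  expand <F> ::= λ
   3  $ <G>            u q q $  expand <G> ::= u <S> q <G>
   4  $ <G> q <S> u    u q q $  match u
   5  $ <G> q <S>      q q $    expand <S> ::= <F> <G>
   6  $ <G> q <G> <F>  q q $    expand <F> ::= λ
   7  $ <G> q <G>      q q $    expand <G> ::= λ
   8  $ <G> q          q q $    match q
   9  $ <G>            q $      expand <G> ::= λ
  10  $                q $      error: stack empty but input remains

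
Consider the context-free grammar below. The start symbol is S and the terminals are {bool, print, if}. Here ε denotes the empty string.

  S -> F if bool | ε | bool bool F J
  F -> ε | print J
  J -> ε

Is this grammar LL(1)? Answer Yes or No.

Yes

FIRST(S) = {ε, bool, if, print}
FIRST(F) = {ε, print}
FIRST(J) = {ε}
FOLLOW(S) = {$}
FOLLOW(F) = {$, if}
FOLLOW(J) = {$, if}
Each cell of M receives at most one production.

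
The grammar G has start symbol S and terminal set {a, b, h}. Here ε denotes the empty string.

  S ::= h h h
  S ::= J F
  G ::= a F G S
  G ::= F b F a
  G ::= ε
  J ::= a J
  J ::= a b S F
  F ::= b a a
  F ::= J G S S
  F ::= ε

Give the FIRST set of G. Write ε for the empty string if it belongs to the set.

FIRST(J): from J::=a J we get {a}; from J::=a b S F we get {a}. So FIRST(J) = {a}.
FIRST(S): from S::=h h h we get {h}; from S::=J F we get {a}. So FIRST(S) = {a, h}.
FIRST(F): from F::=b a a we get {b}; from F::=J G S S we get {a}; from F::=ε we get {ε}. So FIRST(F) = {ε, a, b}.
FIRST(G): from G::=a F G S we get {a}; from G::=F b F a we get {a, b}; from G::=ε we get {ε}. So FIRST(G) = {ε, a, b}.

{ε, a, b}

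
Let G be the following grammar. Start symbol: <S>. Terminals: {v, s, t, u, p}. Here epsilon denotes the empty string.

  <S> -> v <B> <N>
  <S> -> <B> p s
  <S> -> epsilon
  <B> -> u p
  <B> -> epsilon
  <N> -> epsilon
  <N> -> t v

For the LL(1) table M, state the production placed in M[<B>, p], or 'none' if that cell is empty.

FIRST(<B>) = {epsilon, u}
FIRST(<N>) = {epsilon, t}
FIRST(<S>) = {epsilon, p, u, v}  (via <B> p s)
FOLLOW(<S>) includes $ since <S> is the start symbol.
FOLLOW(<S>): <S> appears on no right-hand side. Thus FOLLOW(<S>) = {$}.
FOLLOW(<B>): in <S>->v <B> <N>, <B> is followed by <N> with FIRST {epsilon, t}; in <S>->v <B> <N>, the suffix after <B> is nullable, so FOLLOW(<B>) ⊇ FOLLOW(<S>) = {$}; in <S>-><B> p s, <B> is followed by p s with FIRST {p}. Thus FOLLOW(<B>) = {$, p, t}.
For <B> -> u p: FIRST(u p) = {u}, so it goes in M[<B>, t] for t ∈ {u}.
For <B> -> epsilon: FIRST(epsilon) = {epsilon}, so it goes in M[<B>, t] for t ∈ {}; since epsilon ∈ FIRST, also for every t ∈ FOLLOW(<B>) = {$, p, t}.

<B> -> epsilon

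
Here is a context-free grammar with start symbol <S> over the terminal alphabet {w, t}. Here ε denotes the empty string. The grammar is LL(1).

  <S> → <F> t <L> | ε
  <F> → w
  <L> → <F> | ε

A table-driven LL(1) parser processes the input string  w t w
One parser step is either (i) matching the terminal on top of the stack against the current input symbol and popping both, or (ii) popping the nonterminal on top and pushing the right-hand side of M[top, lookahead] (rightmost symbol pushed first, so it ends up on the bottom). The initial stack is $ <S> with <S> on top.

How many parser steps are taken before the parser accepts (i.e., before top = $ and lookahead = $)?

7

step 1: stack=$ <S>  input=w t w $  — expand <S> → <F> t <L>
step 2: stack=$ <L> t <F>  input=w t w $  — expand <F> → w
step 3: stack=$ <L> t w  input=w t w $  — match w
step 4: stack=$ <L> t  input=t w $  — match t
step 5: stack=$ <L>  input=w $  — expand <L> → <F>
step 6: stack=$ <F>  input=w $  — expand <F> → w
step 7: stack=$ w  input=w $  — match w
Accept reached after 7 steps.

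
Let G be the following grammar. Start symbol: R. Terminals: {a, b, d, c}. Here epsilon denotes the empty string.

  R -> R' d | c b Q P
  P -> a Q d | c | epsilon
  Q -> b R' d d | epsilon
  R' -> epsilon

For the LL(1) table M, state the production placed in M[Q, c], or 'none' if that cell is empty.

FIRST(P) = {epsilon, a, c}
FIRST(Q) = {epsilon, b}
FIRST(R') = {epsilon}
FIRST(R) = {c, d}  (via R' d)
FOLLOW(R) includes $ since R is the start symbol.
FOLLOW(R): R appears on no right-hand side. Thus FOLLOW(R) = {$}.
FOLLOW(Q): in R->c b Q P, Q is followed by P with FIRST {epsilon, a, c}; in R->c b Q P, the suffix after Q is nullable, so FOLLOW(Q) ⊇ FOLLOW(R) = {$}; in P->a Q d, Q is followed by d with FIRST {d}. Thus FOLLOW(Q) = {$, a, c, d}.
For Q -> b R' d d: FIRST(b R' d d) = {b}, so it goes in M[Q, t] for t ∈ {b}.
For Q -> epsilon: FIRST(epsilon) = {epsilon}, so it goes in M[Q, t] for t ∈ {}; since epsilon ∈ FIRST, also for every t ∈ FOLLOW(Q) = {$, a, c, d}.

Q -> epsilon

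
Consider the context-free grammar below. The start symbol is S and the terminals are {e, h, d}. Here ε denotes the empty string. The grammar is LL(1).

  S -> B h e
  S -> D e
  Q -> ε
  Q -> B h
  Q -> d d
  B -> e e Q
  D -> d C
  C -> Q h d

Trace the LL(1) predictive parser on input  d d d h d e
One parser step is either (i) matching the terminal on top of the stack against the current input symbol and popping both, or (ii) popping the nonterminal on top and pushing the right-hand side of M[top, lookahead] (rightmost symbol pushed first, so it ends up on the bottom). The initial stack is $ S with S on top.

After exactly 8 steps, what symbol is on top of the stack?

d

     Stack        Input          Action
  1  $ S          d d d h d e $  expand S -> D e
  2  $ e D        d d d h d e $  expand D -> d C
  3  $ e C d      d d d h d e $  match d
  4  $ e C        d d h d e $    expand C -> Q h d
  5  $ e d h Q    d d h d e $    expand Q -> d d
  6  $ e d h d d  d d h d e $    match d
  7  $ e d h d    d h d e $      match d
  8  $ e d h      h d e $        match h
Stack after step 8: $ e d (top = d).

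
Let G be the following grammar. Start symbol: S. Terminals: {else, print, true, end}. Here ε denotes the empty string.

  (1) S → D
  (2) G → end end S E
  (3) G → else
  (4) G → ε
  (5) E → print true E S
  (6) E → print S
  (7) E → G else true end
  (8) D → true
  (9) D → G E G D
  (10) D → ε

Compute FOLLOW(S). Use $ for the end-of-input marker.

{$, else, end, print, true}

FIRST(G): from G→end end S E we get {end}; from G→else we get {else}; from G→ε we get {ε}. So FIRST(G) = {ε, else, end}.
FIRST(E): from E→print true E S we get {print}; from E→print S we get {print}; from E→G else true end we get {else, end}. So FIRST(E) = {else, end, print}.
FIRST(D): from D→true we get {true}; from D→G E G D we get {else, end, print}; from D→ε we get {ε}. So FIRST(D) = {ε, else, end, print, true}.
FIRST(S): from S→D we get {ε, else, end, print, true}. So FIRST(S) = {ε, else, end, print, true}.
FOLLOW(S) includes $ since S is the start symbol.
FOLLOW(S): in G→end end S E, S is followed by E with FIRST {else, end, print}; in E→print true E S, the suffix after S is empty, so FOLLOW(S) ⊇ FOLLOW(E) = {$, else, end, print, true}; in E→print S, the suffix after S is empty, so FOLLOW(S) ⊇ FOLLOW(E) = {$, else, end, print, true}. Thus FOLLOW(S) = {$, else, end, print, true}.
FOLLOW(D): in S→D, the suffix after D is empty, so FOLLOW(D) ⊇ FOLLOW(S) = {$, else, end, print, true}; in D→G E G D, the suffix after D is empty (adds nothing new). Thus FOLLOW(D) = {$, else, end, print, true}.
FOLLOW(G): in E→G else true end, G is followed by else true end with FIRST {else}; in D→G E G D (occurrence 1), G is followed by E G D with FIRST {else, end, print}; in D→G E G D (occurrence 2), G is followed by D with FIRST {ε, else, end, print, true}; in D→G E G D (occurrence 2), the suffix after G is nullable, so FOLLOW(G) ⊇ FOLLOW(D) = {$, else, end, print, true}. Thus FOLLOW(G) = {$, else, end, print, true}.
FOLLOW(E): in G→end end S E, the suffix after E is empty, so FOLLOW(E) ⊇ FOLLOW(G) = {$, else, end, print, true}; in E→print true E S, E is followed by S with FIRST {ε, else, end, print, true}; in E→print true E S, the suffix after E is nullable (adds nothing new); in D→G E G D, E is followed by G D with FIRST {ε, else, end, print, true}; in D→G E G D, the suffix after E is nullable, so FOLLOW(E) ⊇ FOLLOW(D) = {$, else, end, print, true}. Thus FOLLOW(E) = {$, else, end, print, true}.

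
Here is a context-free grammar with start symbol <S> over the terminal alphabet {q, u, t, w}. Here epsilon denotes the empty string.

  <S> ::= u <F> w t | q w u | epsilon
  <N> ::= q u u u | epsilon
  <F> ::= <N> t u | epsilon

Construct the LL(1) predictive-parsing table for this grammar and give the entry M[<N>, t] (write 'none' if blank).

<N> ::= epsilon

FIRST(<S>) = {epsilon, q, u}
FIRST(<N>) = {epsilon, q}
FIRST(<F>) = {epsilon, q, t}  (via <N> t u)
FOLLOW(<S>) includes $ since <S> is the start symbol.
FOLLOW(<N>): in <F>::=<N> t u, <N> is followed by t u with FIRST {t}. Thus FOLLOW(<N>) = {t}.
For <N> ::= q u u u: FIRST(q u u u) = {q}, so it goes in M[<N>, t] for t ∈ {q}.
For <N> ::= epsilon: FIRST(epsilon) = {epsilon}, so it goes in M[<N>, t] for t ∈ {}; since epsilon ∈ FIRST, also for every t ∈ FOLLOW(<N>) = {t}.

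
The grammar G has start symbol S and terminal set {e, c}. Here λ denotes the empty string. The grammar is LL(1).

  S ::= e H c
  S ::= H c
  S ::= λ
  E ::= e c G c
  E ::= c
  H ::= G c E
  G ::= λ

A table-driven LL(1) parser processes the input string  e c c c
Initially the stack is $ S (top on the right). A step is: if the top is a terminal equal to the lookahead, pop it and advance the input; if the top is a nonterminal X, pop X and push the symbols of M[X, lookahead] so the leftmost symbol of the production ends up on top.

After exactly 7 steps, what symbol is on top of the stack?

step 1: stack=$ S  input=e c c c $  — expand S ::= e H c
step 2: stack=$ c H e  input=e c c c $  — match e
step 3: stack=$ c H  input=c c c $  — expand H ::= G c E
step 4: stack=$ c E c G  input=c c c $  — expand G ::= λ
step 5: stack=$ c E c  input=c c c $  — match c
step 6: stack=$ c E  input=c c $  — expand E ::= c
step 7: stack=$ c c  input=c c $  — match c
Stack after step 7: $ c (top = c).

c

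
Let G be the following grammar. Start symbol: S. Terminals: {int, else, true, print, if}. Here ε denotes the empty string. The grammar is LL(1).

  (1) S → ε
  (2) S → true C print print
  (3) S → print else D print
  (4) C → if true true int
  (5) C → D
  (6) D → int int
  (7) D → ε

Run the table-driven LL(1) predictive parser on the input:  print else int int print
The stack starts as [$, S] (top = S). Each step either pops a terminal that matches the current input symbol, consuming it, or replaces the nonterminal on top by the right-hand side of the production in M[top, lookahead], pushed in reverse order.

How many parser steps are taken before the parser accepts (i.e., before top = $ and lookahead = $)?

     Stack                 Input                       Action
  1  $ S                   print else int int print $  expand S → print else D print
  2  $ print D else print  print else int int print $  match print
  3  $ print D else        else int int print $        match else
  4  $ print D             int int print $             expand D → int int
  5  $ print int int       int int print $             match int
  6  $ print int           int print $                 match int
  7  $ print               print $                     match print
Accept reached after 7 steps.

7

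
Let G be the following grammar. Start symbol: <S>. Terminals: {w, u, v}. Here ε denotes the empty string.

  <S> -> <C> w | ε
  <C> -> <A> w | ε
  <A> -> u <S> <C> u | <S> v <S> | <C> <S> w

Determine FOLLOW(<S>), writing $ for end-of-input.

{$, u, v, w}

FIRST(<S>) = {ε, u, v, w}  (via <C> w)
FIRST(<C>) = {ε, u, v, w}  (via <A> w)
FIRST(<A>) = {u, v, w}  (via <S> v <S>, <C> <S> w)
FOLLOW(<S>) includes $ since <S> is the start symbol.
FOLLOW(<C>): in <S>-><C> w, <C> is followed by w with FIRST {w}; in <A>->u <S> <C> u, <C> is followed by u with FIRST {u}; in <A>-><C> <S> w, <C> is followed by <S> w with FIRST {u, v, w}. Thus FOLLOW(<C>) = {u, v, w}.
FOLLOW(<A>): in <C>-><A> w, <A> is followed by w with FIRST {w}. Thus FOLLOW(<A>) = {w}.
FOLLOW(<S>): in <A>->u <S> <C> u, <S> is followed by <C> u with FIRST {u, v, w}; in <A>-><S> v <S> (occurrence 1), <S> is followed by v <S> with FIRST {v}; in <A>-><S> v <S> (occurrence 2), the suffix after <S> is empty, so FOLLOW(<S>) ⊇ FOLLOW(<A>) = {w}; in <A>-><C> <S> w, <S> is followed by w with FIRST {w}. Thus FOLLOW(<S>) = {$, u, v, w}.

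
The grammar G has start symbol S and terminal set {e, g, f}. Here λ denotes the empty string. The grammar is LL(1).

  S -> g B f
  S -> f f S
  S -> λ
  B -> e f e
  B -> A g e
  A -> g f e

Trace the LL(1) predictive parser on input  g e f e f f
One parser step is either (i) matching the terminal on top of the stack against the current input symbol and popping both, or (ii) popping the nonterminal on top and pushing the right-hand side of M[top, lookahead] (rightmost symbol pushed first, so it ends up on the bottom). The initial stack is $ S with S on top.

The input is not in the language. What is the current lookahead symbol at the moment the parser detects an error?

f

     Stack      Input          Action
  1  $ S        g e f e f f $  expand S -> g B f
  2  $ f B g    g e f e f f $  match g
  3  $ f B      e f e f f $    expand B -> e f e
  4  $ f e f e  e f e f f $    match e
  5  $ f e f    f e f f $      match f
  6  $ f e      e f f $        match e
  7  $ f        f f $          match f
  8  $          f $            error: stack empty but input remains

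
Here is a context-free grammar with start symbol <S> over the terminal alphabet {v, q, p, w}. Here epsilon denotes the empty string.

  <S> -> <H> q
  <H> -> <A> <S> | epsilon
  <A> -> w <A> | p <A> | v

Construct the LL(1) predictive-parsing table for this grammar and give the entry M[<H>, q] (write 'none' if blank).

<H> -> epsilon

FIRST(<A>): from <A>->w <A> we get {w}; from <A>->p <A> we get {p}; from <A>->v we get {v}. So FIRST(<A>) = {p, v, w}.
FIRST(<H>): from <H>-><A> <S> we get {p, v, w}; from <H>->epsilon we get {epsilon}. So FIRST(<H>) = {epsilon, p, v, w}.
FIRST(<S>): from <S>-><H> q we get {p, q, v, w}. So FIRST(<S>) = {p, q, v, w}.
FOLLOW(<S>) includes $ since <S> is the start symbol.
FOLLOW(<H>): in <S>-><H> q, <H> is followed by q with FIRST {q}. Thus FOLLOW(<H>) = {q}.
For <H> -> <A> <S>: FIRST(<A> <S>) = {p, v, w}, so it goes in M[<H>, t] for t ∈ {p, v, w}.
For <H> -> epsilon: FIRST(epsilon) = {epsilon}, so it goes in M[<H>, t] for t ∈ {}; since epsilon ∈ FIRST, also for every t ∈ FOLLOW(<H>) = {q}.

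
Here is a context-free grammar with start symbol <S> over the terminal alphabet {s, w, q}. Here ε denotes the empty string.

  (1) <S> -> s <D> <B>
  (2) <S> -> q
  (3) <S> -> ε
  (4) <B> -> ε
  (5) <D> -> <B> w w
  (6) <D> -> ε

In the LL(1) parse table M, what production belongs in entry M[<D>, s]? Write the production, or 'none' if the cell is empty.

FIRST(<S>): from <S>->s <D> <B> we get {s}; from <S>->q we get {q}; from <S>->ε we get {ε}. So FIRST(<S>) = {ε, q, s}.
FIRST(<B>): from <B>->ε we get {ε}. So FIRST(<B>) = {ε}.
FIRST(<D>): from <D>-><B> w w we get {w}; from <D>->ε we get {ε}. So FIRST(<D>) = {ε, w}.
FOLLOW(<S>) includes $ since <S> is the start symbol.
FOLLOW(<S>): <S> appears on no right-hand side. Thus FOLLOW(<S>) = {$}.
FOLLOW(<D>): in <S>->s <D> <B>, <D> is followed by <B> with FIRST {ε}; in <S>->s <D> <B>, the suffix after <D> is nullable, so FOLLOW(<D>) ⊇ FOLLOW(<S>) = {$}. Thus FOLLOW(<D>) = {$}.
For <D> -> <B> w w: FIRST(<B> w w) = {w}, so it goes in M[<D>, t] for t ∈ {w}.
For <D> -> ε: FIRST(ε) = {ε}, so it goes in M[<D>, t] for t ∈ {}; since ε ∈ FIRST, also for every t ∈ FOLLOW(<D>) = {$}.
None of these place a production in M[<D>, s].

none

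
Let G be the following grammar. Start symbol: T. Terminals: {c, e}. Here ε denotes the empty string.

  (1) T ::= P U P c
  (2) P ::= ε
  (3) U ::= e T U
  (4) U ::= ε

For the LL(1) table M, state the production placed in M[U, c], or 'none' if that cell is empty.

U ::= ε

FIRST(P) = {ε}
FIRST(U) = {ε, e}
FIRST(T) = {c, e}  (via P U P c)
FOLLOW(T) includes $ since T is the start symbol.
FOLLOW(U): in T::=P U P c, U is followed by P c with FIRST {c}; in U::=e T U, the suffix after U is empty (adds nothing new). Thus FOLLOW(U) = {c}.
For U ::= e T U: FIRST(e T U) = {e}, so it goes in M[U, t] for t ∈ {e}.
For U ::= ε: FIRST(ε) = {ε}, so it goes in M[U, t] for t ∈ {}; since ε ∈ FIRST, also for every t ∈ FOLLOW(U) = {c}.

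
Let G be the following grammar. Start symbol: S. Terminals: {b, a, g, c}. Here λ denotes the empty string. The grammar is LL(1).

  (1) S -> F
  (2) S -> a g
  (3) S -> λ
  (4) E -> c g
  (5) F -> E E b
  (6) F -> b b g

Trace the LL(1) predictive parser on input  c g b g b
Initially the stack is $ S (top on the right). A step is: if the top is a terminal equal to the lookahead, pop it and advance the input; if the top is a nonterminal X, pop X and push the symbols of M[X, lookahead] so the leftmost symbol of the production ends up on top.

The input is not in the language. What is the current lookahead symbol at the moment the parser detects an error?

step 1: stack=$ S  input=c g b g b $  — expand S -> F
step 2: stack=$ F  input=c g b g b $  — expand F -> E E b
step 3: stack=$ b E E  input=c g b g b $  — expand E -> c g
step 4: stack=$ b E g c  input=c g b g b $  — match c
step 5: stack=$ b E g  input=g b g b $  — match g
step 6: stack=$ b E  input=b g b $  — error: M[E, b] is empty

b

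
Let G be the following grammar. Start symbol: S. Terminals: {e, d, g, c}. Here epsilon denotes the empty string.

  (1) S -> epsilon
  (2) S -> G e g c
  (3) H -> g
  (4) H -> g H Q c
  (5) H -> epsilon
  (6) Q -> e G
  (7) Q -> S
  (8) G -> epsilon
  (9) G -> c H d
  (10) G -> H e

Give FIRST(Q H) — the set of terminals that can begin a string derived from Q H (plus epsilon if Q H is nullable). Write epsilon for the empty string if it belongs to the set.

{epsilon, c, e, g}

FIRST(H) = {epsilon, g}
FIRST(G) = {epsilon, c, e, g}  (via H e)
FIRST(S) = {epsilon, c, e, g}  (via G e g c)
FIRST(Q) = {epsilon, c, e, g}  (via S)
FIRST(Q H): take FIRST of each symbol in turn, carrying on past any symbol whose FIRST contains epsilon; result {epsilon, c, e, g}.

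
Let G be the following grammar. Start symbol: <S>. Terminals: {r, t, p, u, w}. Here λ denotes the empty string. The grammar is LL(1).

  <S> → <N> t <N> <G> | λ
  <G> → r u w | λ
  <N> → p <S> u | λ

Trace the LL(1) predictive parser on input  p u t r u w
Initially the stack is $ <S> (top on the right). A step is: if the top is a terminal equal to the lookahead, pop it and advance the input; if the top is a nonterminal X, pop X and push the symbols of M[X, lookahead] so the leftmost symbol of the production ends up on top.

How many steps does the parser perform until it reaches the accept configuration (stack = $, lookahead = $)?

step 1: stack=$ <S>  input=p u t r u w $  — expand <S> → <N> t <N> <G>
step 2: stack=$ <G> <N> t <N>  input=p u t r u w $  — expand <N> → p <S> u
step 3: stack=$ <G> <N> t u <S> p  input=p u t r u w $  — match p
step 4: stack=$ <G> <N> t u <S>  input=u t r u w $  — expand <S> → λ
step 5: stack=$ <G> <N> t u  input=u t r u w $  — match u
step 6: stack=$ <G> <N> t  input=t r u w $  — match t
step 7: stack=$ <G> <N>  input=r u w $  — expand <N> → λ
step 8: stack=$ <G>  input=r u w $  — expand <G> → r u w
step 9: stack=$ w u r  input=r u w $  — match r
step 10: stack=$ w u  input=u w $  — match u
step 11: stack=$ w  input=w $  — match w
Accept reached after 11 steps.

11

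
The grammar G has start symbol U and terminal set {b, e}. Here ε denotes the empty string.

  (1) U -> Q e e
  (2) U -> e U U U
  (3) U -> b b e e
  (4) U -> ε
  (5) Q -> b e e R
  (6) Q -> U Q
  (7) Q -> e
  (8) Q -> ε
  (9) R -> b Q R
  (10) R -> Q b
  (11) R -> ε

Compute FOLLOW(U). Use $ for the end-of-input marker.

{$, b, e}

FIRST(U): from U->Q e e we get {b, e}; from U->e U U U we get {e}; from U->b b e e we get {b}; from U->ε we get {ε}. So FIRST(U) = {ε, b, e}.
FIRST(Q): from Q->b e e R we get {b}; from Q->U Q we get {ε, b, e}; from Q->e we get {e}; from Q->ε we get {ε}. So FIRST(Q) = {ε, b, e}.
FIRST(R): from R->b Q R we get {b}; from R->Q b we get {b, e}; from R->ε we get {ε}. So FIRST(R) = {ε, b, e}.
FOLLOW(U) includes $ since U is the start symbol.
FOLLOW(U): in U->e U U U (occurrence 1), U is followed by U U with FIRST {ε, b, e}; in U->e U U U (occurrence 1), the suffix after U is nullable (adds nothing new); in U->e U U U (occurrence 2), U is followed by U with FIRST {ε, b, e}; in U->e U U U (occurrence 2), the suffix after U is nullable (adds nothing new); in U->e U U U (occurrence 3), the suffix after U is empty (adds nothing new); in Q->U Q, U is followed by Q with FIRST {ε, b, e}; in Q->U Q, the suffix after U is nullable, so FOLLOW(U) ⊇ FOLLOW(Q) = {b, e}. Thus FOLLOW(U) = {$, b, e}.
FOLLOW(Q): in U->Q e e, Q is followed by e e with FIRST {e}; in Q->U Q, the suffix after Q is empty (adds nothing new); in R->b Q R, Q is followed by R with FIRST {ε, b, e}; in R->b Q R, the suffix after Q is nullable, so FOLLOW(Q) ⊇ FOLLOW(R) = {b, e}; in R->Q b, Q is followed by b with FIRST {b}. Thus FOLLOW(Q) = {b, e}.
FOLLOW(R): in Q->b e e R, the suffix after R is empty, so FOLLOW(R) ⊇ FOLLOW(Q) = {b, e}; in R->b Q R, the suffix after R is empty (adds nothing new). Thus FOLLOW(R) = {b, e}.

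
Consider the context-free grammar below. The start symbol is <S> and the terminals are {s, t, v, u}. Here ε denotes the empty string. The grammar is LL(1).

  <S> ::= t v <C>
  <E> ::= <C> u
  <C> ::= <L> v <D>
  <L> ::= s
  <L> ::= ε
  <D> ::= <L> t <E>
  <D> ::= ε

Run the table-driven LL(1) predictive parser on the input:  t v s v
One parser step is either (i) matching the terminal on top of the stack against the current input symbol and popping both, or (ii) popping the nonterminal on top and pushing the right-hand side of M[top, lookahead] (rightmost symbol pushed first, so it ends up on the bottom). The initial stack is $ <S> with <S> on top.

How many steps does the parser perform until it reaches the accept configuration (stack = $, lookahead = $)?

8

step 1: stack=$ <S>  input=t v s v $  — expand <S> ::= t v <C>
step 2: stack=$ <C> v t  input=t v s v $  — match t
step 3: stack=$ <C> v  input=v s v $  — match v
step 4: stack=$ <C>  input=s v $  — expand <C> ::= <L> v <D>
step 5: stack=$ <D> v <L>  input=s v $  — expand <L> ::= s
step 6: stack=$ <D> v s  input=s v $  — match s
step 7: stack=$ <D> v  input=v $  — match v
step 8: stack=$ <D>  input=$  — expand <D> ::= ε
Accept reached after 8 steps.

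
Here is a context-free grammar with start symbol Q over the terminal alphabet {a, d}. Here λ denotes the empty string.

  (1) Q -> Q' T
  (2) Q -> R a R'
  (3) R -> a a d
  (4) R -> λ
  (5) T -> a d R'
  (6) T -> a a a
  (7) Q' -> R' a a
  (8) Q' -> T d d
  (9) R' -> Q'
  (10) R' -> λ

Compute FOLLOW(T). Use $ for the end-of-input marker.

FIRST(R): from R->a a d we get {a}; from R->λ we get {λ}. So FIRST(R) = {λ, a}.
FIRST(T): from T->a d R' we get {a}; from T->a a a we get {a}. So FIRST(T) = {a}.
FIRST(Q): from Q->Q' T we get {a}; from Q->R a R' we get {a}. So FIRST(Q) = {a}.
FIRST(Q'): from Q'->R' a a we get {a}; from Q'->T d d we get {a}. So FIRST(Q') = {a}.
FIRST(R'): from R'->Q' we get {a}; from R'->λ we get {λ}. So FIRST(R') = {λ, a}.
FOLLOW(Q) includes $ since Q is the start symbol.
FOLLOW(Q): Q appears on no right-hand side. Thus FOLLOW(Q) = {$}.
FOLLOW(R): in Q->R a R', R is followed by a R' with FIRST {a}. Thus FOLLOW(R) = {a}.
FOLLOW(T): in Q->Q' T, the suffix after T is empty, so FOLLOW(T) ⊇ FOLLOW(Q) = {$}; in Q'->T d d, T is followed by d d with FIRST {d}. Thus FOLLOW(T) = {$, d}.
FOLLOW(R'): in Q->R a R', the suffix after R' is empty, so FOLLOW(R') ⊇ FOLLOW(Q) = {$}; in T->a d R', the suffix after R' is empty, so FOLLOW(R') ⊇ FOLLOW(T) = {$, d}; in Q'->R' a a, R' is followed by a a with FIRST {a}. Thus FOLLOW(R') = {$, a, d}.
FOLLOW(Q'): in Q->Q' T, Q' is followed by T with FIRST {a}; in R'->Q', the suffix after Q' is empty, so FOLLOW(Q') ⊇ FOLLOW(R') = {$, a, d}. Thus FOLLOW(Q') = {$, a, d}.

{$, d}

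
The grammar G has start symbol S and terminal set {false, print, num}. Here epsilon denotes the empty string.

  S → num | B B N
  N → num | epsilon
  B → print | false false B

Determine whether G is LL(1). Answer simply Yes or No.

Yes

FIRST(S) = {false, num, print}
FIRST(N) = {epsilon, num}
FIRST(B) = {false, print}
FOLLOW(S) = {$}
FOLLOW(N) = {$}
FOLLOW(B) = {$, false, num, print}
Each cell of M receives at most one production.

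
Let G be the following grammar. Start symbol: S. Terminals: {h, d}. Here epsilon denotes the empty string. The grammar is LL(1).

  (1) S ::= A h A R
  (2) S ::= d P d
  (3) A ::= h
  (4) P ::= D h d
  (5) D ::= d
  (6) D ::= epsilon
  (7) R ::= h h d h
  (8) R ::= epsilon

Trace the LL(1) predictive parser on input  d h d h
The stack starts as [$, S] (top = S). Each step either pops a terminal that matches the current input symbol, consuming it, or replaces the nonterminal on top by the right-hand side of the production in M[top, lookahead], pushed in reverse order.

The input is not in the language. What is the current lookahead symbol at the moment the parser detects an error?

h

     Stack      Input      Action
  1  $ S        d h d h $  expand S ::= d P d
  2  $ d P d    d h d h $  match d
  3  $ d P      h d h $    expand P ::= D h d
  4  $ d d h D  h d h $    expand D ::= epsilon
  5  $ d d h    h d h $    match h
  6  $ d d      d h $      match d
  7  $ d        h $        error: top is terminal d but lookahead is h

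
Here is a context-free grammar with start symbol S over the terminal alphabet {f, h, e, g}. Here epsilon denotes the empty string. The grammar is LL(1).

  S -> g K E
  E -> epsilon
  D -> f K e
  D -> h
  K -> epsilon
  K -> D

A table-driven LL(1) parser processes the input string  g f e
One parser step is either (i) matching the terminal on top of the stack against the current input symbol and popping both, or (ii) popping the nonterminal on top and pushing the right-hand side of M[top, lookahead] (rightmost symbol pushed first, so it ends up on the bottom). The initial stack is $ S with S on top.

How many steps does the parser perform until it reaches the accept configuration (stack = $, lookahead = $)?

     Stack      Input    Action
  1  $ S        g f e $  expand S -> g K E
  2  $ E K g    g f e $  match g
  3  $ E K      f e $    expand K -> D
  4  $ E D      f e $    expand D -> f K e
  5  $ E e K f  f e $    match f
  6  $ E e K    e $      expand K -> epsilon
  7  $ E e      e $      match e
  8  $ E        $        expand E -> epsilon
Accept reached after 8 steps.

8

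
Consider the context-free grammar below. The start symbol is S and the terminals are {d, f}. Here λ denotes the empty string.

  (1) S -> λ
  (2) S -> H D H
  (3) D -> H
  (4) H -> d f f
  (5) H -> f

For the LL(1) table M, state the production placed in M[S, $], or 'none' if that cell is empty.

FIRST(H) = {d, f}
FIRST(S) = {λ, d, f}  (via H D H)
FIRST(D) = {d, f}  (via H)
FOLLOW(S) includes $ since S is the start symbol.
FOLLOW(S): S appears on no right-hand side. Thus FOLLOW(S) = {$}.
For S -> λ: FIRST(λ) = {λ}, so it goes in M[S, t] for t ∈ {}; since λ ∈ FIRST, also for every t ∈ FOLLOW(S) = {$}.
For S -> H D H: FIRST(H D H) = {d, f}, so it goes in M[S, t] for t ∈ {d, f}.

S -> λ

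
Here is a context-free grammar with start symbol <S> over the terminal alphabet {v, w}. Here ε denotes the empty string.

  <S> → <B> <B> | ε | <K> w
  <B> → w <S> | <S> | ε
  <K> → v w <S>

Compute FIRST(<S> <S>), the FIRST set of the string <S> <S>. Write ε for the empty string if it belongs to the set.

FIRST(<K>): from <K>→v w <S> we get {v}. So FIRST(<K>) = {v}.
FIRST(<S>): from <S>→<B> <B> we get {ε, v, w}; from <S>→ε we get {ε}; from <S>→<K> w we get {v}. So FIRST(<S>) = {ε, v, w}.
FIRST(<B>): from <B>→w <S> we get {w}; from <B>→<S> we get {ε, v, w}; from <B>→ε we get {ε}. So FIRST(<B>) = {ε, v, w}.
FIRST(<S> <S>): take FIRST of each symbol in turn, carrying on past any symbol whose FIRST contains ε; result {ε, v, w}.

{ε, v, w}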